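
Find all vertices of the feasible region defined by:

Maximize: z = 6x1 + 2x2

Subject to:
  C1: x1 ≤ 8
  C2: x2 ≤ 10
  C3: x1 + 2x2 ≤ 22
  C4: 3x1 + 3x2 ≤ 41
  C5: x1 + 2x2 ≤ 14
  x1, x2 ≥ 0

(0, 0), (8, 0), (8, 3), (0, 7)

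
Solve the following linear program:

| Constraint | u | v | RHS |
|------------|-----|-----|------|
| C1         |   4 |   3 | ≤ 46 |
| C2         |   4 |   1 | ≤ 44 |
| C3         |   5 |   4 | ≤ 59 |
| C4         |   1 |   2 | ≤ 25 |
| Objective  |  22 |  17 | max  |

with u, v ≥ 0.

Evaluate the objective at each vertex of the feasible region:
  z(0, 0) = 0
  z(11, 0) = 242
  z(10.75, 1) = 253.5
  z(7, 6) = 256  ←
  z(3, 11) = 253
  z(0, 12.5) = 212.5
The maximum is at u = 7, v = 6.

u = 7, v = 6, z = 256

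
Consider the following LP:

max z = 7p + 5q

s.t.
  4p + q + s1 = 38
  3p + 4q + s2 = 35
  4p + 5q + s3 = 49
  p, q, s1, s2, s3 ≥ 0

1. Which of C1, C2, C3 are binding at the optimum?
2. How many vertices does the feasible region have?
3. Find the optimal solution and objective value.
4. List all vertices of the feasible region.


1. C1, C2
2. 4
3. p = 9, q = 2, z = 73
4. (0, 0), (9.5, 0), (9, 2), (0, 8.75)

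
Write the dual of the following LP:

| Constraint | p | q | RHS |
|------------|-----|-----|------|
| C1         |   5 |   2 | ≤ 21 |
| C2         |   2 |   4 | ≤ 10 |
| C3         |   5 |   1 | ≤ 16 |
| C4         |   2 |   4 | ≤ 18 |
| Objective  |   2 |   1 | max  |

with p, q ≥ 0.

Primal max cᵀx s.t. Ax ≤ b, x ≥ 0  →  Dual min bᵀy s.t. Aᵀy ≥ c, y ≥ 0.

Minimize: z = 21y1 + 10y2 + 16y3 + 18y4

Subject to:
  5y1 + 2y2 + 5y3 + 2y4 ≥ 2
  2y1 + 4y2 + y3 + 4y4 ≥ 1
  y1, y2, y3, y4 ≥ 0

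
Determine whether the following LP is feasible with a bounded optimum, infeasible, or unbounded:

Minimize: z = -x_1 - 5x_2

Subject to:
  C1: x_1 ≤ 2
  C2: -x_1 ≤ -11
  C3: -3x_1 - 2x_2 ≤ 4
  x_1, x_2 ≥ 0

Infeasible (no feasible solution exists)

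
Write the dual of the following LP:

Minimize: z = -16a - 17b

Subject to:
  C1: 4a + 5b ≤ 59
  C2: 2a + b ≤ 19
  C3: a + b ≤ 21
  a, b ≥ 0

Primal min cᵀx s.t. Ax ≤ b, x ≥ 0  →  Dual max −bᵀy s.t. Aᵀy ≥ −c, y ≥ 0.

Maximize: z = -59y1 - 19y2 - 21y3

Subject to:
  4y1 + 2y2 + y3 ≥ 16
  5y1 + y2 + y3 ≥ 17
  y1, y2, y3 ≥ 0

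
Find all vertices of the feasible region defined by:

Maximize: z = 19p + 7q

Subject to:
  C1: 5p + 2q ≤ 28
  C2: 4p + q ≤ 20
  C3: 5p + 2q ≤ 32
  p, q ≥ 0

(0, 0), (5, 0), (4, 4), (0, 14)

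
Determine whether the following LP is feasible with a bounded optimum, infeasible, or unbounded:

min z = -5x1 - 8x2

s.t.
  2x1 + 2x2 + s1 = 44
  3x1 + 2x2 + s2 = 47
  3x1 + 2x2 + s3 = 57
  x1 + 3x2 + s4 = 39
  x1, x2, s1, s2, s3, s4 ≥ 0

Feasible with a bounded optimal solution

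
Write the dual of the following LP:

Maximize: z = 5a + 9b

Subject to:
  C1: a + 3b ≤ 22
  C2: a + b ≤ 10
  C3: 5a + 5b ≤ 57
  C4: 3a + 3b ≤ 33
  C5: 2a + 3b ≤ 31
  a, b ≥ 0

Primal max cᵀx s.t. Ax ≤ b, x ≥ 0  →  Dual min bᵀy s.t. Aᵀy ≥ c, y ≥ 0.

Minimize: z = 22y1 + 10y2 + 57y3 + 33y4 + 31y5

Subject to:
  y1 + y2 + 5y3 + 3y4 + 2y5 ≥ 5
  3y1 + y2 + 5y3 + 3y4 + 3y5 ≥ 9
  y1, y2, y3, y4, y5 ≥ 0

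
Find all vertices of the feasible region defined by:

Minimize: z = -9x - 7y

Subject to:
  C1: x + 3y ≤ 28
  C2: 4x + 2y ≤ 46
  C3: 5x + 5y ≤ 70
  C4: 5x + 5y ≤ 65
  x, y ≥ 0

(0, 0), (11.5, 0), (10, 3), (5.5, 7.5), (0, 9.333)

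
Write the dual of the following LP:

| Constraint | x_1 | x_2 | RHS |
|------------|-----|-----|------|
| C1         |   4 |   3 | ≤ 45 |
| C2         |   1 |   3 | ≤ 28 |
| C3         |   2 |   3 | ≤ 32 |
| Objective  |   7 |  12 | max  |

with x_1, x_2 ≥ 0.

Primal max cᵀx s.t. Ax ≤ b, x ≥ 0  →  Dual min bᵀy s.t. Aᵀy ≥ c, y ≥ 0.

Minimize: z = 45y1 + 28y2 + 32y3

Subject to:
  4y1 + y2 + 2y3 ≥ 7
  3y1 + 3y2 + 3y3 ≥ 12
  y1, y2, y3 ≥ 0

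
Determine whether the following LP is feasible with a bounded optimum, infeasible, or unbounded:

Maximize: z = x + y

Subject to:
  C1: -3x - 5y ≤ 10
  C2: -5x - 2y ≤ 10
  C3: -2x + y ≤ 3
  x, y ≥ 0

Unbounded (objective can increase without bound)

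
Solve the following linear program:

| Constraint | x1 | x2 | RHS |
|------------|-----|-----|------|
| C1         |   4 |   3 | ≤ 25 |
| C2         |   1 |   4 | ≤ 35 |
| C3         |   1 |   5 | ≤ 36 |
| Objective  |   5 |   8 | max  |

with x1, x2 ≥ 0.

Evaluate the objective at each vertex of the feasible region:
  z(0, 0) = 0
  z(6.25, 0) = 31.25
  z(1, 7) = 61  ←
  z(0, 7.2) = 57.6
The maximum is at x1 = 1, x2 = 7.

x1 = 1, x2 = 7, z = 61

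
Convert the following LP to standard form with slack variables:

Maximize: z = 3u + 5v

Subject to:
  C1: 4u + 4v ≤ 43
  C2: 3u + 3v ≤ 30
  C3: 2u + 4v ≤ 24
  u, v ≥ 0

max z = 3u + 5v

s.t.
  4u + 4v + s1 = 43
  3u + 3v + s2 = 30
  2u + 4v + s3 = 24
  u, v, s1, s2, s3 ≥ 0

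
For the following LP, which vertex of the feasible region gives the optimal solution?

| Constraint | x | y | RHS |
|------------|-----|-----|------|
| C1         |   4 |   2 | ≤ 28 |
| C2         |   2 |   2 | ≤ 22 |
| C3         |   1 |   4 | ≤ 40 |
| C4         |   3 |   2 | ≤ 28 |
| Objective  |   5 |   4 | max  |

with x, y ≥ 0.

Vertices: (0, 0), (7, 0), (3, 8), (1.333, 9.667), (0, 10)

Evaluate the objective at each vertex of the feasible region:
  z(0, 0) = 0
  z(7, 0) = 35
  z(3, 8) = 47  ←
  z(1.333, 9.667) = 45.33
  z(0, 10) = 40
The maximum is at x = 3, y = 8.

(3, 8)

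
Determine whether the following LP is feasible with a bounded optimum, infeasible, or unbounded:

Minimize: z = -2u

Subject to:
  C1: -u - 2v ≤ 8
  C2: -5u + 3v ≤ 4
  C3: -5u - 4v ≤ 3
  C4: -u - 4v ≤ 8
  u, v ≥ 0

Unbounded (objective can decrease without bound)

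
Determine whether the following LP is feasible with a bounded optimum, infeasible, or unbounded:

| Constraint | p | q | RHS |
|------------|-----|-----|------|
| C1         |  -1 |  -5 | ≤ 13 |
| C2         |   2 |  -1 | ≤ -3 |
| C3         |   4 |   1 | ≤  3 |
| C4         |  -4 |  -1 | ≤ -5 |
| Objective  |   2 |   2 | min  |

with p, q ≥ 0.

Infeasible (no feasible solution exists)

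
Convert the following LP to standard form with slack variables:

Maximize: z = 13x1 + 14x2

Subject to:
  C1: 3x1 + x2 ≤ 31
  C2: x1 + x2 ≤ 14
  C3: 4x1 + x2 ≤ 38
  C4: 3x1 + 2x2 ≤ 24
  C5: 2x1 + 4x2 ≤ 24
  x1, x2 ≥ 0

max z = 13x1 + 14x2

s.t.
  3x1 + x2 + s1 = 31
  x1 + x2 + s2 = 14
  4x1 + x2 + s3 = 38
  3x1 + 2x2 + s4 = 24
  2x1 + 4x2 + s5 = 24
  x1, x2, s1, s2, s3, s4, s5 ≥ 0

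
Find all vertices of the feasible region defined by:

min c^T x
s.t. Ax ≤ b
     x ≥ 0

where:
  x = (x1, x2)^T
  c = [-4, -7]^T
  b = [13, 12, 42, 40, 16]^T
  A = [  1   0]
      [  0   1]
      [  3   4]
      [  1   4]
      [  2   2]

(0, 0), (8, 0), (0, 8)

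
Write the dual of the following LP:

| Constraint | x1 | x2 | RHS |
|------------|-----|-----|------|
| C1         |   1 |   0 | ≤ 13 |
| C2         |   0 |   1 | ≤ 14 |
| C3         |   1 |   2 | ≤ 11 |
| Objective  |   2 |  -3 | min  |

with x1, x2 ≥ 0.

Primal min cᵀx s.t. Ax ≤ b, x ≥ 0  →  Dual max −bᵀy s.t. Aᵀy ≥ −c, y ≥ 0.

Maximize: z = -13y1 - 14y2 - 11y3

Subject to:
  y1 + y3 ≥ -2
  y2 + 2y3 ≥ 3
  y1, y2, y3 ≥ 0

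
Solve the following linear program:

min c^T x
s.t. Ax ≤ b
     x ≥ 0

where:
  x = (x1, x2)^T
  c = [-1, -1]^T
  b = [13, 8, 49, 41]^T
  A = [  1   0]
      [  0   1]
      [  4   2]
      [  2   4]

Evaluate the objective at each vertex of the feasible region:
  z(0, 0) = 0
  z(12.25, 0) = -12.25
  z(9.5, 5.5) = -15  ←
  z(4.5, 8) = -12.5
  z(0, 8) = -8
The minimum is at x1 = 9.5, x2 = 5.5.

x1 = 9.5, x2 = 5.5, z = -15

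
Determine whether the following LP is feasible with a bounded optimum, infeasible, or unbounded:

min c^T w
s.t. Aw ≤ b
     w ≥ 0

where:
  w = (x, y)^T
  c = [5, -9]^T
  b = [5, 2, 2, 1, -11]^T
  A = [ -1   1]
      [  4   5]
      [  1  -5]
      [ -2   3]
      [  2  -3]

Infeasible (no feasible solution exists)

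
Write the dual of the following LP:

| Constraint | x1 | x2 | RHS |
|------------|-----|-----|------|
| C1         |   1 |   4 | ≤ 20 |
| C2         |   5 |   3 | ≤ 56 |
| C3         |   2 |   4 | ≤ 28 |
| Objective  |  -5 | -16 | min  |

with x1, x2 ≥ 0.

Primal min cᵀx s.t. Ax ≤ b, x ≥ 0  →  Dual max −bᵀy s.t. Aᵀy ≥ −c, y ≥ 0.

Maximize: z = -20y1 - 56y2 - 28y3

Subject to:
  y1 + 5y2 + 2y3 ≥ 5
  4y1 + 3y2 + 4y3 ≥ 16
  y1, y2, y3 ≥ 0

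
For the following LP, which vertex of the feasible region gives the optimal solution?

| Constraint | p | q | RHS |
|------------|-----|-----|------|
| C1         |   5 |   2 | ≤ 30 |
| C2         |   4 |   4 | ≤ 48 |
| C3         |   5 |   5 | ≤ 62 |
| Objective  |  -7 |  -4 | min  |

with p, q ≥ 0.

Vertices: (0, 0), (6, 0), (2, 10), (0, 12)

Evaluate the objective at each vertex of the feasible region:
  z(0, 0) = 0
  z(6, 0) = -42
  z(2, 10) = -54  ←
  z(0, 12) = -48
The minimum is at p = 2, q = 10.

(2, 10)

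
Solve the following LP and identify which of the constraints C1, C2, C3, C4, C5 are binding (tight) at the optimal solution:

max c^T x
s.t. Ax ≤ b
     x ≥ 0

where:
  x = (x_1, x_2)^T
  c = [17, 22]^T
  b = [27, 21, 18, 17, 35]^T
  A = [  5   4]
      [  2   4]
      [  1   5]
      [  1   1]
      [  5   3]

At x_1 = 3, x_2 = 3, compute slack b - a·x for each constraint:
  C1: 27 − 27 = 0  (binding)
  C2: 21 − 18 = 3  (slack)
  C3: 18 − 18 = 0  (binding)
  C4: 17 − 6 = 11  (slack)
  C5: 35 − 24 = 11  (slack)

Optimal: x_1 = 3, x_2 = 3
Binding: C1, C3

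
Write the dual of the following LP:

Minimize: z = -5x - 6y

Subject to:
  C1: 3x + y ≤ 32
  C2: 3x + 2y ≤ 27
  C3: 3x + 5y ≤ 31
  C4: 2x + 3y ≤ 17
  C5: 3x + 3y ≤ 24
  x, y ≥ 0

Primal min cᵀx s.t. Ax ≤ b, x ≥ 0  →  Dual max −bᵀy s.t. Aᵀy ≥ −c, y ≥ 0.

Maximize: z = -32y1 - 27y2 - 31y3 - 17y4 - 24y5

Subject to:
  3y1 + 3y2 + 3y3 + 2y4 + 3y5 ≥ 5
  y1 + 2y2 + 5y3 + 3y4 + 3y5 ≥ 6
  y1, y2, y3, y4, y5 ≥ 0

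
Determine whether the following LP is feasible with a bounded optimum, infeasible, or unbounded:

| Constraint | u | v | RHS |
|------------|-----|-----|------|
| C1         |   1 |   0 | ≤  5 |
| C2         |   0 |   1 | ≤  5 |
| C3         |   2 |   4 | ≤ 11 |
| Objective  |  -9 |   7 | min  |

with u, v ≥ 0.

Feasible with a bounded optimal solution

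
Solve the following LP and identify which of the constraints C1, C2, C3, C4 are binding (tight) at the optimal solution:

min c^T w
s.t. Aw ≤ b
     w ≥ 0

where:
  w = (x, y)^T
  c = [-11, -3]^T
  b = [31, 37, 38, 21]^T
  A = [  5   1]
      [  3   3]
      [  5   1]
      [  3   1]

At x = 5, y = 6, compute slack b - a·x for each constraint:
  C1: 31 − 31 = 0  (binding)
  C2: 37 − 33 = 4  (slack)
  C3: 38 − 31 = 7  (slack)
  C4: 21 − 21 = 0  (binding)

Optimal: x = 5, y = 6
Binding: C1, C4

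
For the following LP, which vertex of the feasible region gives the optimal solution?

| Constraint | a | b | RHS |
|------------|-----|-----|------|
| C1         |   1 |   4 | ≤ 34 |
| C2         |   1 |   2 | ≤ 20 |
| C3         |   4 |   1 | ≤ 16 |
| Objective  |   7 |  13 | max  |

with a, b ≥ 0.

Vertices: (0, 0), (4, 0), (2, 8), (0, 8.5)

Evaluate the objective at each vertex of the feasible region:
  z(0, 0) = 0
  z(4, 0) = 28
  z(2, 8) = 118  ←
  z(0, 8.5) = 110.5
The maximum is at a = 2, b = 8.

(2, 8)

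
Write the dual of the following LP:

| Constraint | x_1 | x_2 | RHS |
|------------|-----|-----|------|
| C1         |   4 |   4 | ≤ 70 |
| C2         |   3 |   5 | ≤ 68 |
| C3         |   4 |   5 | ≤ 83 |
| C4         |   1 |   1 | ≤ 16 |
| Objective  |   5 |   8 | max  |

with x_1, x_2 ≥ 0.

Primal max cᵀx s.t. Ax ≤ b, x ≥ 0  →  Dual min bᵀy s.t. Aᵀy ≥ c, y ≥ 0.

Minimize: z = 70y1 + 68y2 + 83y3 + 16y4

Subject to:
  4y1 + 3y2 + 4y3 + y4 ≥ 5
  4y1 + 5y2 + 5y3 + y4 ≥ 8
  y1, y2, y3, y4 ≥ 0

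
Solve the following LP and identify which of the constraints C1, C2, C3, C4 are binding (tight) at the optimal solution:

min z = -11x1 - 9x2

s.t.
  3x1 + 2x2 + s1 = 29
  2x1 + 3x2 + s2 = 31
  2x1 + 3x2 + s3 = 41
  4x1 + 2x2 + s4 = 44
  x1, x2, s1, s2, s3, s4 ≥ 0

At x1 = 5, x2 = 7, compute slack b - a·x for each constraint:
  C1: 29 − 29 = 0  (binding)
  C2: 31 − 31 = 0  (binding)
  C3: 41 − 31 = 10  (slack)
  C4: 44 − 34 = 10  (slack)

Optimal: x1 = 5, x2 = 7
Binding: C1, C2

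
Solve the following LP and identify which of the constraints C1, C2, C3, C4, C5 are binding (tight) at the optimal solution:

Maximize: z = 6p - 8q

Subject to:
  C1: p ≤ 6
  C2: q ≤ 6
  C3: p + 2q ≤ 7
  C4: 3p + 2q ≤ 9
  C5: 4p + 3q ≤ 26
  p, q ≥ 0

At p = 3, q = 0, compute slack b - a·x for each constraint:
  C1: 6 − 3 = 3  (slack)
  C2: 6 − 0 = 6  (slack)
  C3: 7 − 3 = 4  (slack)
  C4: 9 − 9 = 0  (binding)
  C5: 26 − 12 = 14  (slack)

Optimal: p = 3, q = 0
Binding: C4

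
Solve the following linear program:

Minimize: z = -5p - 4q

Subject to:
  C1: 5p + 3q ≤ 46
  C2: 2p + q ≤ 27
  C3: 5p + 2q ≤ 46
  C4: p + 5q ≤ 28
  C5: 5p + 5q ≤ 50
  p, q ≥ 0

Evaluate the objective at each vertex of the feasible region:
  z(0, 0) = 0
  z(9.2, 0) = -46
  z(8, 2) = -48  ←
  z(5.5, 4.5) = -45.5
  z(0, 5.6) = -22.4
The minimum is at p = 8, q = 2.

p = 8, q = 2, z = -48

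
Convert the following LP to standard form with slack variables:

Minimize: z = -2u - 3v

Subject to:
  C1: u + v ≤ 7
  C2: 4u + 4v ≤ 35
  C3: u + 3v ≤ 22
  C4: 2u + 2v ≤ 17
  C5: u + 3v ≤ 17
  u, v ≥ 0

min z = -2u - 3v

s.t.
  u + v + s1 = 7
  4u + 4v + s2 = 35
  u + 3v + s3 = 22
  2u + 2v + s4 = 17
  u + 3v + s5 = 17
  u, v, s1, s2, s3, s4, s5 ≥ 0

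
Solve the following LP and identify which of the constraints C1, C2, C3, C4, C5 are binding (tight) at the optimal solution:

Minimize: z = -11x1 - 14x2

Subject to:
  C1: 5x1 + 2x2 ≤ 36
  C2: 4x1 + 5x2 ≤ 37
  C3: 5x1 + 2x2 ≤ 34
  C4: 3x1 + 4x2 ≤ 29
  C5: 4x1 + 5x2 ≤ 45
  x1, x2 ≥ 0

At x1 = 3, x2 = 5, compute slack b - a·x for each constraint:
  C1: 36 − 25 = 11  (slack)
  C2: 37 − 37 = 0  (binding)
  C3: 34 − 25 = 9  (slack)
  C4: 29 − 29 = 0  (binding)
  C5: 45 − 37 = 8  (slack)

Optimal: x1 = 3, x2 = 5
Binding: C2, C4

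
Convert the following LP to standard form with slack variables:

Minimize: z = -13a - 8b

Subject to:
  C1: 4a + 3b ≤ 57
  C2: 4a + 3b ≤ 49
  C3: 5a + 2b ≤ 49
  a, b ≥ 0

min z = -13a - 8b

s.t.
  4a + 3b + s1 = 57
  4a + 3b + s2 = 49
  5a + 2b + s3 = 49
  a, b, s1, s2, s3 ≥ 0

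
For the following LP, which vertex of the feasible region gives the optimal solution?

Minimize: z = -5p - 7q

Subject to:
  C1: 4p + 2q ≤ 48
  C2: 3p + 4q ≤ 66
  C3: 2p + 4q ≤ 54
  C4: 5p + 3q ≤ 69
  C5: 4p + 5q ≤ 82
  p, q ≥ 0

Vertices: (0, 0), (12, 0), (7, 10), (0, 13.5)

Evaluate the objective at each vertex of the feasible region:
  z(0, 0) = 0
  z(12, 0) = -60
  z(7, 10) = -105  ←
  z(0, 13.5) = -94.5
The minimum is at p = 7, q = 10.

(7, 10)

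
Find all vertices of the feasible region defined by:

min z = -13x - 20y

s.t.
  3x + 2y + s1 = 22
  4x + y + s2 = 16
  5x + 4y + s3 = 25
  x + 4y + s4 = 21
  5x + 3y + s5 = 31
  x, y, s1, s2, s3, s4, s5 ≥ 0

(0, 0), (4, 0), (3.545, 1.818), (1, 5), (0, 5.25)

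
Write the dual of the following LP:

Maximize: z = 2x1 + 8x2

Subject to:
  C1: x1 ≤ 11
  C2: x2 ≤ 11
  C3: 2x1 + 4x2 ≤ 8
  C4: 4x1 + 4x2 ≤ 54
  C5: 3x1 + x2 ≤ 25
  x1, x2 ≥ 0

Primal max cᵀx s.t. Ax ≤ b, x ≥ 0  →  Dual min bᵀy s.t. Aᵀy ≥ c, y ≥ 0.

Minimize: z = 11y1 + 11y2 + 8y3 + 54y4 + 25y5

Subject to:
  y1 + 2y3 + 4y4 + 3y5 ≥ 2
  y2 + 4y3 + 4y4 + y5 ≥ 8
  y1, y2, y3, y4, y5 ≥ 0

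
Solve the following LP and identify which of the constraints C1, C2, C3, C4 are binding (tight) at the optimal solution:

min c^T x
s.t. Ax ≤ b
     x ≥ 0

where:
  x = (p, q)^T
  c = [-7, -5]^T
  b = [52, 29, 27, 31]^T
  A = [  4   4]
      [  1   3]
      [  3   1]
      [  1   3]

At p = 7, q = 6, compute slack b - a·x for each constraint:
  C1: 52 − 52 = 0  (binding)
  C2: 29 − 25 = 4  (slack)
  C3: 27 − 27 = 0  (binding)
  C4: 31 − 25 = 6  (slack)

Optimal: p = 7, q = 6
Binding: C1, C3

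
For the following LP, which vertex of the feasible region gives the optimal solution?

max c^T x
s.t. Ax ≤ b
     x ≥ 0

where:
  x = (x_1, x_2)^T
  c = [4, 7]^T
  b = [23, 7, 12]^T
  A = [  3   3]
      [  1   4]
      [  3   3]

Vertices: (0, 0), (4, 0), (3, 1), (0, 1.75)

Evaluate the objective at each vertex of the feasible region:
  z(0, 0) = 0
  z(4, 0) = 16
  z(3, 1) = 19  ←
  z(0, 1.75) = 12.25
The maximum is at x_1 = 3, x_2 = 1.

(3, 1)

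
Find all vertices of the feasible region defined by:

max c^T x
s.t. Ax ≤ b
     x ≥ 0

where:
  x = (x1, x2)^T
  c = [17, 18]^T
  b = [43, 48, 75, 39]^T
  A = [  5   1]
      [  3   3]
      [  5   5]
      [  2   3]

(0, 0), (8.6, 0), (7, 8), (6, 9), (0, 13)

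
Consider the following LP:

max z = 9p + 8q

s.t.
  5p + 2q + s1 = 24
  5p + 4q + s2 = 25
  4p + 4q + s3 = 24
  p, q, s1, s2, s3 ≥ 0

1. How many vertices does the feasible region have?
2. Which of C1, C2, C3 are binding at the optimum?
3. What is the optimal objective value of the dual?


1. 5
2. C2, C3
3. 49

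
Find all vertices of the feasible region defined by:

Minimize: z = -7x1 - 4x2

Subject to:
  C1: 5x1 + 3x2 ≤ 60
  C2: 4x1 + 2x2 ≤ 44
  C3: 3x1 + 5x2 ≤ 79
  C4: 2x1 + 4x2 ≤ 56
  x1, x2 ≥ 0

(0, 0), (11, 0), (6, 10), (5.143, 11.43), (0, 14)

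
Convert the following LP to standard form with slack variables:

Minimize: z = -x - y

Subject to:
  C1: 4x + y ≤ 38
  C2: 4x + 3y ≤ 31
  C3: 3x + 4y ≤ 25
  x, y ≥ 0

min z = -x - y

s.t.
  4x + y + s1 = 38
  4x + 3y + s2 = 31
  3x + 4y + s3 = 25
  x, y, s1, s2, s3 ≥ 0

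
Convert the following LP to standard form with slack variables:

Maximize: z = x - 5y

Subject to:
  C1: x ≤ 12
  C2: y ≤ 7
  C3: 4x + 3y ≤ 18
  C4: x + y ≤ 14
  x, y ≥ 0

max z = x - 5y

s.t.
  x + s1 = 12
  y + s2 = 7
  4x + 3y + s3 = 18
  x + y + s4 = 14
  x, y, s1, s2, s3, s4 ≥ 0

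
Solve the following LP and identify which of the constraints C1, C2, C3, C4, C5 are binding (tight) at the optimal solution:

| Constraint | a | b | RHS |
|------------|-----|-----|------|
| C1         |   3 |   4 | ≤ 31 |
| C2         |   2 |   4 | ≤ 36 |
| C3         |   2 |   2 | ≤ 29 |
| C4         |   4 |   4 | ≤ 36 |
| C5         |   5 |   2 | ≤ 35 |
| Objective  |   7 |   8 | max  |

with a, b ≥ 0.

At a = 5, b = 4, compute slack b - a·x for each constraint:
  C1: 31 − 31 = 0  (binding)
  C2: 36 − 26 = 10  (slack)
  C3: 29 − 18 = 11  (slack)
  C4: 36 − 36 = 0  (binding)
  C5: 35 − 33 = 2  (slack)

Optimal: a = 5, b = 4
Binding: C1, C4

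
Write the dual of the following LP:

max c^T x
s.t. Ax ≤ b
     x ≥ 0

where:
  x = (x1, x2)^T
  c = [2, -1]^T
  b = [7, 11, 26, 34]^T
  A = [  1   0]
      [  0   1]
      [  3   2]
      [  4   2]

Primal max cᵀx s.t. Ax ≤ b, x ≥ 0  →  Dual min bᵀy s.t. Aᵀy ≥ c, y ≥ 0.

Minimize: z = 7y1 + 11y2 + 26y3 + 34y4

Subject to:
  y1 + 3y3 + 4y4 ≥ 2
  y2 + 2y3 + 2y4 ≥ -1
  y1, y2, y3, y4 ≥ 0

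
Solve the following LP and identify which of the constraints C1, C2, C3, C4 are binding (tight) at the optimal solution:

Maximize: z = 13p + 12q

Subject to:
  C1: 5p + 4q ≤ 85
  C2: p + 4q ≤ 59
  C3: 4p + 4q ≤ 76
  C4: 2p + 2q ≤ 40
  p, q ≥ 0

At p = 9, q = 10, compute slack b - a·x for each constraint:
  C1: 85 − 85 = 0  (binding)
  C2: 59 − 49 = 10  (slack)
  C3: 76 − 76 = 0  (binding)
  C4: 40 − 38 = 2  (slack)

Optimal: p = 9, q = 10
Binding: C1, C3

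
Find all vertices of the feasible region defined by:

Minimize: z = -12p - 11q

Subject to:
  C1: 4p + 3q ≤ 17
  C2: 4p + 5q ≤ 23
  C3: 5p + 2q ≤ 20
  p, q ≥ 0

(0, 0), (4, 0), (3.714, 0.7143), (2, 3), (0, 4.6)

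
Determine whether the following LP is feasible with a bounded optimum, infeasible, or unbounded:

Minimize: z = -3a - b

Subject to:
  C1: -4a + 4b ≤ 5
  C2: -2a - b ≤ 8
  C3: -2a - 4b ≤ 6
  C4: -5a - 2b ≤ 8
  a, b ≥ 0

Unbounded (objective can decrease without bound)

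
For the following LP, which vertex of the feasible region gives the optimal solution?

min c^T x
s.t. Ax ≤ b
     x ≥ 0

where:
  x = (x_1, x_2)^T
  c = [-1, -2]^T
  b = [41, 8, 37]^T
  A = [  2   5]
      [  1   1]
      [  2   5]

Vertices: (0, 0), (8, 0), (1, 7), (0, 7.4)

Evaluate the objective at each vertex of the feasible region:
  z(0, 0) = 0
  z(8, 0) = -8
  z(1, 7) = -15  ←
  z(0, 7.4) = -14.8
The minimum is at x_1 = 1, x_2 = 7.

(1, 7)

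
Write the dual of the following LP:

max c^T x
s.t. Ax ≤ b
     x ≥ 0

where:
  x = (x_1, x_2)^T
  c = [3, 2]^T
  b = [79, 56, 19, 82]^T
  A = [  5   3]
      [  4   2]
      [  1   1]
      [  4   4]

Primal max cᵀx s.t. Ax ≤ b, x ≥ 0  →  Dual min bᵀy s.t. Aᵀy ≥ c, y ≥ 0.

Minimize: z = 79y1 + 56y2 + 19y3 + 82y4

Subject to:
  5y1 + 4y2 + y3 + 4y4 ≥ 3
  3y1 + 2y2 + y3 + 4y4 ≥ 2
  y1, y2, y3, y4 ≥ 0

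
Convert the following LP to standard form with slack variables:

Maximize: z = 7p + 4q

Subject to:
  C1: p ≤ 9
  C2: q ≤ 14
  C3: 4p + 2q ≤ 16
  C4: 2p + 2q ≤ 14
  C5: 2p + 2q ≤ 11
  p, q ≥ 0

max z = 7p + 4q

s.t.
  p + s1 = 9
  q + s2 = 14
  4p + 2q + s3 = 16
  2p + 2q + s4 = 14
  2p + 2q + s5 = 11
  p, q, s1, s2, s3, s4, s5 ≥ 0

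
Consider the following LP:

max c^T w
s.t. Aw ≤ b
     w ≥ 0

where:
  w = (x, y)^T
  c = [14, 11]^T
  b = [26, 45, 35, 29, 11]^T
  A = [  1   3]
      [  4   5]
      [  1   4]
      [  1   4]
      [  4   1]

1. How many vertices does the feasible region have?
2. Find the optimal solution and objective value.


1. 4
2. x = 1, y = 7, z = 91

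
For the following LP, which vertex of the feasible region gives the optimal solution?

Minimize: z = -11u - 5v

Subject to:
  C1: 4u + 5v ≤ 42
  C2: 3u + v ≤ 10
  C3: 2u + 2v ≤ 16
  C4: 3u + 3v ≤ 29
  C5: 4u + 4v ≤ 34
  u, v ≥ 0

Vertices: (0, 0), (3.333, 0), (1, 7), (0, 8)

Evaluate the objective at each vertex of the feasible region:
  z(0, 0) = 0
  z(3.333, 0) = -36.67
  z(1, 7) = -46  ←
  z(0, 8) = -40
The minimum is at u = 1, v = 7.

(1, 7)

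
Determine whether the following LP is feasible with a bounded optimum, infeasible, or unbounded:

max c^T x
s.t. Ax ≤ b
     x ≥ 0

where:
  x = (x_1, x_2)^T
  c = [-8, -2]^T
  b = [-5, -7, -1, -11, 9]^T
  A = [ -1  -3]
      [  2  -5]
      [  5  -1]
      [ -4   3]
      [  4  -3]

Infeasible (no feasible solution exists)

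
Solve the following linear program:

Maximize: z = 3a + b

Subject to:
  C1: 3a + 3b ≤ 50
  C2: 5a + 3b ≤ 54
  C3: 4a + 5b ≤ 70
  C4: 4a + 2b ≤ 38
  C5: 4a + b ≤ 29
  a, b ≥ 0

Evaluate the objective at each vertex of the feasible region:
  z(0, 0) = 0
  z(7.25, 0) = 21.75
  z(5, 9) = 24  ←
  z(4.167, 10.67) = 23.17
  z(0, 14) = 14
The maximum is at a = 5, b = 9.

a = 5, b = 9, z = 24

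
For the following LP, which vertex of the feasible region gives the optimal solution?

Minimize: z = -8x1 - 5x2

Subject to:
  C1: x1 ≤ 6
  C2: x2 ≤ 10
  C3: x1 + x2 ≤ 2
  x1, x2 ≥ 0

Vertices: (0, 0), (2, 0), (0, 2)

Evaluate the objective at each vertex of the feasible region:
  z(0, 0) = 0
  z(2, 0) = -16  ←
  z(0, 2) = -10
The minimum is at x1 = 2, x2 = 0.

(2, 0)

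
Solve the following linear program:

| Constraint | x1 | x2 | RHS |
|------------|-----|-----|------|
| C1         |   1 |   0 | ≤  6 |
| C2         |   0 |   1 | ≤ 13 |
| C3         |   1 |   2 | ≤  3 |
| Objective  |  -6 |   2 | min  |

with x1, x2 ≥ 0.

Evaluate the objective at each vertex of the feasible region:
  z(0, 0) = 0
  z(3, 0) = -18  ←
  z(0, 1.5) = 3
The minimum is at x1 = 3, x2 = 0.

x1 = 3, x2 = 0, z = -18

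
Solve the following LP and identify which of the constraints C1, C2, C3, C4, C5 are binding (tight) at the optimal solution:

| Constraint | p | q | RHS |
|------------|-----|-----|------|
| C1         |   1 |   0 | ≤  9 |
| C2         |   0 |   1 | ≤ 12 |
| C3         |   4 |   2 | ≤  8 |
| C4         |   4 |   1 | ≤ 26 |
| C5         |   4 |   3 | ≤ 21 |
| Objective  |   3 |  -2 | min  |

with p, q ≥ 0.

At p = 0, q = 4, compute slack b - a·x for each constraint:
  C1: 9 − 0 = 9  (slack)
  C2: 12 − 4 = 8  (slack)
  C3: 8 − 8 = 0  (binding)
  C4: 26 − 4 = 22  (slack)
  C5: 21 − 12 = 9  (slack)

Optimal: p = 0, q = 4
Binding: C3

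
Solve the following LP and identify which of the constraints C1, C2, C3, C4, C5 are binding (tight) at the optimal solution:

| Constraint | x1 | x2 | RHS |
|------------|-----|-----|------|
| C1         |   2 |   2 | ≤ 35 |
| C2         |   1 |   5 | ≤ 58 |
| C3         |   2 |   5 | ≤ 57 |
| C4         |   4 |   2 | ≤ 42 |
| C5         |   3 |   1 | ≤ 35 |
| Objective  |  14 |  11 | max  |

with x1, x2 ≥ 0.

At x1 = 6, x2 = 9, compute slack b - a·x for each constraint:
  C1: 35 − 30 = 5  (slack)
  C2: 58 − 51 = 7  (slack)
  C3: 57 − 57 = 0  (binding)
  C4: 42 − 42 = 0  (binding)
  C5: 35 − 27 = 8  (slack)

Optimal: x1 = 6, x2 = 9
Binding: C3, C4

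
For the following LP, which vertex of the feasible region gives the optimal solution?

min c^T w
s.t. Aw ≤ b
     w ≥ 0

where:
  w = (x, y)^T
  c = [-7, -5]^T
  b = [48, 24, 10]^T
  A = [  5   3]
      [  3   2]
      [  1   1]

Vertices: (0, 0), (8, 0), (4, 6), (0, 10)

Evaluate the objective at each vertex of the feasible region:
  z(0, 0) = 0
  z(8, 0) = -56
  z(4, 6) = -58  ←
  z(0, 10) = -50
The minimum is at x = 4, y = 6.

(4, 6)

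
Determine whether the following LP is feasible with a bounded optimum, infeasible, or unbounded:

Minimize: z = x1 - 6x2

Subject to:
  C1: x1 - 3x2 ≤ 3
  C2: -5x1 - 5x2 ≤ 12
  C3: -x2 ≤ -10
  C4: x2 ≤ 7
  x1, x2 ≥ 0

Infeasible (no feasible solution exists)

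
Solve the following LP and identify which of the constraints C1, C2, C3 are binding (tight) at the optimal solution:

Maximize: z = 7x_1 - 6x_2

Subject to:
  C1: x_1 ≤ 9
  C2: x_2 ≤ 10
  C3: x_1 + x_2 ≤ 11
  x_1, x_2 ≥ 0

At x_1 = 9, x_2 = 0, compute slack b - a·x for each constraint:
  C1: 9 − 9 = 0  (binding)
  C2: 10 − 0 = 10  (slack)
  C3: 11 − 9 = 2  (slack)

Optimal: x_1 = 9, x_2 = 0
Binding: C1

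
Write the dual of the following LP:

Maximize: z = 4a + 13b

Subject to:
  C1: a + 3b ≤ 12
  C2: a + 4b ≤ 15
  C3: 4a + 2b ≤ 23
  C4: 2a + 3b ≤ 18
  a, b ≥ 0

Primal max cᵀx s.t. Ax ≤ b, x ≥ 0  →  Dual min bᵀy s.t. Aᵀy ≥ c, y ≥ 0.

Minimize: z = 12y1 + 15y2 + 23y3 + 18y4

Subject to:
  y1 + y2 + 4y3 + 2y4 ≥ 4
  3y1 + 4y2 + 2y3 + 3y4 ≥ 13
  y1, y2, y3, y4 ≥ 0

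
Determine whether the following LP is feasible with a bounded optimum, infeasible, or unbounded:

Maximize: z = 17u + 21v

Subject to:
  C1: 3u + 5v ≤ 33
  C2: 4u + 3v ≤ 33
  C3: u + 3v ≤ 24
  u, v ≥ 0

Feasible with a bounded optimal solution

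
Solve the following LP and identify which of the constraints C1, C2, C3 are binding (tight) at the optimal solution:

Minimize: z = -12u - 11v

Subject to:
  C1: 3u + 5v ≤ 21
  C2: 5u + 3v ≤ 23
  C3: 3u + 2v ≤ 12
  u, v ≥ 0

At u = 2, v = 3, compute slack b - a·x for each constraint:
  C1: 21 − 21 = 0  (binding)
  C2: 23 − 19 = 4  (slack)
  C3: 12 − 12 = 0  (binding)

Optimal: u = 2, v = 3
Binding: C1, C3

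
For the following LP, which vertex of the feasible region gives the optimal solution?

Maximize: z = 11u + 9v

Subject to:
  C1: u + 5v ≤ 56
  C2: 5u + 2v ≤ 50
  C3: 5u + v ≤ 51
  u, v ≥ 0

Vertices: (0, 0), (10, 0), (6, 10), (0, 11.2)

Evaluate the objective at each vertex of the feasible region:
  z(0, 0) = 0
  z(10, 0) = 110
  z(6, 10) = 156  ←
  z(0, 11.2) = 100.8
The maximum is at u = 6, v = 10.

(6, 10)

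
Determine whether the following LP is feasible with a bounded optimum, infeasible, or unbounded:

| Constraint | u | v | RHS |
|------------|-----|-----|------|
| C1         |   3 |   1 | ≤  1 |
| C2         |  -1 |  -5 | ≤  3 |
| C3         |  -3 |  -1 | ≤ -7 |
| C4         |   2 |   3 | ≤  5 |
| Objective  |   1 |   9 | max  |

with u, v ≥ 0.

Infeasible (no feasible solution exists)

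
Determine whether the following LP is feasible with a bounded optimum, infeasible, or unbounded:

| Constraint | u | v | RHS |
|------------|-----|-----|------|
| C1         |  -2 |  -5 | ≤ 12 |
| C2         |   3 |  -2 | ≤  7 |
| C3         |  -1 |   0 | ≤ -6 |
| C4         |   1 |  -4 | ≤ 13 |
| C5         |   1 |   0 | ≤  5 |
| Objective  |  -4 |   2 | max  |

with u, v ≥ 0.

Infeasible (no feasible solution exists)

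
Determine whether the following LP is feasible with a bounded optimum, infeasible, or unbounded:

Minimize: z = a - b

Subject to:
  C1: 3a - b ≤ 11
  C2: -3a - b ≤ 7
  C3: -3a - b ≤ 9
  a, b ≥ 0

Unbounded (objective can decrease without bound)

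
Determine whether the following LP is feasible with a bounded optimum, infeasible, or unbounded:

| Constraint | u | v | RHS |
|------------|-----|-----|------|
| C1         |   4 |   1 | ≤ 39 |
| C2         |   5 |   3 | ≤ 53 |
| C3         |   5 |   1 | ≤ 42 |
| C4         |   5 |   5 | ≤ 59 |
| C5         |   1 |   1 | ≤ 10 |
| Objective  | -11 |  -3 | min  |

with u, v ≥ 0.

Feasible with a bounded optimal solution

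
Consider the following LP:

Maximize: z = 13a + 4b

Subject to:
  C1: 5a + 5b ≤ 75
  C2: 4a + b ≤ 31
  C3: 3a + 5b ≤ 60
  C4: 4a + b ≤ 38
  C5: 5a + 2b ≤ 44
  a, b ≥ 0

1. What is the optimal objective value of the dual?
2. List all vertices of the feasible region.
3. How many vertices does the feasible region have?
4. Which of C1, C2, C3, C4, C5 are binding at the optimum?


1. 106
2. (0, 0), (7.75, 0), (6, 7), (5.263, 8.842), (0, 12)
3. 5
4. C2, C5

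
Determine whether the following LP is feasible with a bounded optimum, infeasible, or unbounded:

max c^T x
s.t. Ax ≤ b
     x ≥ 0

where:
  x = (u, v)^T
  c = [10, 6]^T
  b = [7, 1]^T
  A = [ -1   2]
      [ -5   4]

Unbounded (objective can increase without bound)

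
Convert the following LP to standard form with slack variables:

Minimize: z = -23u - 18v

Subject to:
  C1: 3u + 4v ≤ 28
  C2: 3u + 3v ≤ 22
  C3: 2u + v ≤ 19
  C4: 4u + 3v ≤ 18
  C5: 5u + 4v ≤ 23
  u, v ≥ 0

min z = -23u - 18v

s.t.
  3u + 4v + s1 = 28
  3u + 3v + s2 = 22
  2u + v + s3 = 19
  4u + 3v + s4 = 18
  5u + 4v + s5 = 23
  u, v, s1, s2, s3, s4, s5 ≥ 0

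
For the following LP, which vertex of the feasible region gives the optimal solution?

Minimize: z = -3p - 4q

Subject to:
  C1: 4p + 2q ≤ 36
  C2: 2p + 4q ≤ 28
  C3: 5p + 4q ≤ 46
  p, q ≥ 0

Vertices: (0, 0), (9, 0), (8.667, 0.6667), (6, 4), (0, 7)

Evaluate the objective at each vertex of the feasible region:
  z(0, 0) = 0
  z(9, 0) = -27
  z(8.667, 0.6667) = -28.67
  z(6, 4) = -34  ←
  z(0, 7) = -28
The minimum is at p = 6, q = 4.

(6, 4)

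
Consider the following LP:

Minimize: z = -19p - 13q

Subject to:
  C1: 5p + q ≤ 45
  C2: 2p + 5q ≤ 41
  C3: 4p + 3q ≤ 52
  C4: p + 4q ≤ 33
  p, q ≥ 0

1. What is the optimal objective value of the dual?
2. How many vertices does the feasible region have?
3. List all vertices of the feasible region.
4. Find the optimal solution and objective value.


1. -217
2. 4
3. (0, 0), (9, 0), (8, 5), (0, 8.2)
4. p = 8, q = 5, z = -217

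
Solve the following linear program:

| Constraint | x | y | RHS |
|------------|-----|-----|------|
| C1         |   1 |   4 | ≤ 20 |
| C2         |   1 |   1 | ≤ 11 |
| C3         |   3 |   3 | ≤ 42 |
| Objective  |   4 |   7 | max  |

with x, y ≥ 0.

Evaluate the objective at each vertex of the feasible region:
  z(0, 0) = 0
  z(11, 0) = 44
  z(8, 3) = 53  ←
  z(0, 5) = 35
The maximum is at x = 8, y = 3.

x = 8, y = 3, z = 53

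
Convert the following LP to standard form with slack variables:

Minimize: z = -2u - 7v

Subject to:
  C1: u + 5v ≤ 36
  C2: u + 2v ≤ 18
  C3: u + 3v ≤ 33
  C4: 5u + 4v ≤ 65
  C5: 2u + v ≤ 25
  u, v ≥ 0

min z = -2u - 7v

s.t.
  u + 5v + s1 = 36
  u + 2v + s2 = 18
  u + 3v + s3 = 33
  5u + 4v + s4 = 65
  2u + v + s5 = 25
  u, v, s1, s2, s3, s4, s5 ≥ 0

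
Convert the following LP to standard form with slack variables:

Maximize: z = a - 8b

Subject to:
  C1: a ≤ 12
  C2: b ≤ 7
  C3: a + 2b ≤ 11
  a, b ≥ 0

max z = a - 8b

s.t.
  a + s1 = 12
  b + s2 = 7
  a + 2b + s3 = 11
  a, b, s1, s2, s3 ≥ 0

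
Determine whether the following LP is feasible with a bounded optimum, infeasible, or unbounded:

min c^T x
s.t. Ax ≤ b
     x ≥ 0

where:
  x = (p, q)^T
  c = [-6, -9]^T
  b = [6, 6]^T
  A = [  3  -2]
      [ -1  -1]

Unbounded (objective can decrease without bound)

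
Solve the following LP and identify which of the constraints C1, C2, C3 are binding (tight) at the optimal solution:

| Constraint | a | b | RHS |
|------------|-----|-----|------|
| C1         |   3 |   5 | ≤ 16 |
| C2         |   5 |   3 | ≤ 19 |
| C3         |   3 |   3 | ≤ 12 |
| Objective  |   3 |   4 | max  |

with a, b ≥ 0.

At a = 2, b = 2, compute slack b - a·x for each constraint:
  C1: 16 − 16 = 0  (binding)
  C2: 19 − 16 = 3  (slack)
  C3: 12 − 12 = 0  (binding)

Optimal: a = 2, b = 2
Binding: C1, C3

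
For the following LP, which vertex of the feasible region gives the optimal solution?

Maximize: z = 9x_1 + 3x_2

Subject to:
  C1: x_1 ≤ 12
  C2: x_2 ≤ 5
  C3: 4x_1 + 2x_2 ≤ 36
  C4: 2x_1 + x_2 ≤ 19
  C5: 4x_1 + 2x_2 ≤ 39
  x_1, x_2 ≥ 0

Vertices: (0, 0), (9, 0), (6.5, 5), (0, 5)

Evaluate the objective at each vertex of the feasible region:
  z(0, 0) = 0
  z(9, 0) = 81  ←
  z(6.5, 5) = 73.5
  z(0, 5) = 15
The maximum is at x_1 = 9, x_2 = 0.

(9, 0)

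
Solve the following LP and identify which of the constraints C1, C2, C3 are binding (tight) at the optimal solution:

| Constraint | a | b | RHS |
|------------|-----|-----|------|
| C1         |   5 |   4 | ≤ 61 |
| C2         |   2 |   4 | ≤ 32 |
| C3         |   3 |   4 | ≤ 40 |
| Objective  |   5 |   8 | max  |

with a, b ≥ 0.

At a = 8, b = 4, compute slack b - a·x for each constraint:
  C1: 61 − 56 = 5  (slack)
  C2: 32 − 32 = 0  (binding)
  C3: 40 − 40 = 0  (binding)

Optimal: a = 8, b = 4
Binding: C2, C3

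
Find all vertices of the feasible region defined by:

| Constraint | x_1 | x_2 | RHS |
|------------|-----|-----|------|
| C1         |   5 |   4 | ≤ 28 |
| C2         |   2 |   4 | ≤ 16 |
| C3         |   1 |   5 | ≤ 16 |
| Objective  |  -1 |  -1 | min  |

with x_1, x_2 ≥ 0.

(0, 0), (5.6, 0), (4, 2), (2.667, 2.667), (0, 3.2)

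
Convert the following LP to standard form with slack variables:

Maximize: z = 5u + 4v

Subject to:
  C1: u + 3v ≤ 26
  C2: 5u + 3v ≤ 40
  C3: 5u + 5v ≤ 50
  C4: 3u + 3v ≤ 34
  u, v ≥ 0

max z = 5u + 4v

s.t.
  u + 3v + s1 = 26
  5u + 3v + s2 = 40
  5u + 5v + s3 = 50
  3u + 3v + s4 = 34
  u, v, s1, s2, s3, s4 ≥ 0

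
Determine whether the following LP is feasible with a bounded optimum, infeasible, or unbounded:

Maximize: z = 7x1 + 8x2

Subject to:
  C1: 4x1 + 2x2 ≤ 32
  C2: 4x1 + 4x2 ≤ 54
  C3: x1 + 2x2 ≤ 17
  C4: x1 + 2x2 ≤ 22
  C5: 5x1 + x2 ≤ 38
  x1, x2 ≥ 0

Feasible with a bounded optimal solution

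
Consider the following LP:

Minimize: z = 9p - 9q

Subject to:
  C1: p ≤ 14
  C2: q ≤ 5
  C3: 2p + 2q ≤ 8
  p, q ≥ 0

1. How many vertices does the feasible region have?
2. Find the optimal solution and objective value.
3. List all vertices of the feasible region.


1. 3
2. p = 0, q = 4, z = -36
3. (0, 0), (4, 0), (0, 4)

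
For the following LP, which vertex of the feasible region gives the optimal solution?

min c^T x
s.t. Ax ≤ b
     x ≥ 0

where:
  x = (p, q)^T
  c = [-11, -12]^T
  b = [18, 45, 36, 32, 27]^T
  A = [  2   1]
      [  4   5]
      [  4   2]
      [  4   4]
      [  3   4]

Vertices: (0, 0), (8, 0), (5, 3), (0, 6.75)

Evaluate the objective at each vertex of the feasible region:
  z(0, 0) = 0
  z(8, 0) = -88
  z(5, 3) = -91  ←
  z(0, 6.75) = -81
The minimum is at p = 5, q = 3.

(5, 3)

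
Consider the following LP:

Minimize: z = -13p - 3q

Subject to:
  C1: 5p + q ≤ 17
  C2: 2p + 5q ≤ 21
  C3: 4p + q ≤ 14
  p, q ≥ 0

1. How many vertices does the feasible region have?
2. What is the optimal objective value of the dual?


1. 5
2. -45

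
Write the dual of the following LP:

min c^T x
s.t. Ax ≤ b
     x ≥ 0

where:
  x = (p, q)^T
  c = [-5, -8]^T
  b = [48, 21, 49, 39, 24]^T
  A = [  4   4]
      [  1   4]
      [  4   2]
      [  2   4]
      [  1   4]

Primal min cᵀx s.t. Ax ≤ b, x ≥ 0  →  Dual max −bᵀy s.t. Aᵀy ≥ −c, y ≥ 0.

Maximize: z = -48y1 - 21y2 - 49y3 - 39y4 - 24y5

Subject to:
  4y1 + y2 + 4y3 + 2y4 + y5 ≥ 5
  4y1 + 4y2 + 2y3 + 4y4 + 4y5 ≥ 8
  y1, y2, y3, y4, y5 ≥ 0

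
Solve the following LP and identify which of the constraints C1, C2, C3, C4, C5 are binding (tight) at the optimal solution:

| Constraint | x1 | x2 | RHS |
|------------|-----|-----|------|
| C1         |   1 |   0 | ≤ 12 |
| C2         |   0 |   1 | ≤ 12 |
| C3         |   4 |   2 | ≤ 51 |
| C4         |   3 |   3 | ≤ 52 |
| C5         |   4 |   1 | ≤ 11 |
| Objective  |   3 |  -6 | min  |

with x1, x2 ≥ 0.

At x1 = 0, x2 = 11, compute slack b - a·x for each constraint:
  C1: 12 − 0 = 12  (slack)
  C2: 12 − 11 = 1  (slack)
  C3: 51 − 22 = 29  (slack)
  C4: 52 − 33 = 19  (slack)
  C5: 11 − 11 = 0  (binding)

Optimal: x1 = 0, x2 = 11
Binding: C5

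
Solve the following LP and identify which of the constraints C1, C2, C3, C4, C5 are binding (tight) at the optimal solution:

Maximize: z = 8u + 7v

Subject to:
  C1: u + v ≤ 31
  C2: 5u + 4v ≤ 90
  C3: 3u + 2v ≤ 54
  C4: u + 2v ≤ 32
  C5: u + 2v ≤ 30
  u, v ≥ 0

At u = 10, v = 10, compute slack b - a·x for each constraint:
  C1: 31 − 20 = 11  (slack)
  C2: 90 − 90 = 0  (binding)
  C3: 54 − 50 = 4  (slack)
  C4: 32 − 30 = 2  (slack)
  C5: 30 − 30 = 0  (binding)

Optimal: u = 10, v = 10
Binding: C2, C5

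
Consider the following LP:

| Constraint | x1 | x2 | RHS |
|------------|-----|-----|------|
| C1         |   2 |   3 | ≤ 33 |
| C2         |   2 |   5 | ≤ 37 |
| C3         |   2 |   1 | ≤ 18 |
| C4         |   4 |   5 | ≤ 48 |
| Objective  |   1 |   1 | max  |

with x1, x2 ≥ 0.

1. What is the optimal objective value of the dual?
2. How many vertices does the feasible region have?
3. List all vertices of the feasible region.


1. 11
2. 5
3. (0, 0), (9, 0), (7, 4), (5.5, 5.2), (0, 7.4)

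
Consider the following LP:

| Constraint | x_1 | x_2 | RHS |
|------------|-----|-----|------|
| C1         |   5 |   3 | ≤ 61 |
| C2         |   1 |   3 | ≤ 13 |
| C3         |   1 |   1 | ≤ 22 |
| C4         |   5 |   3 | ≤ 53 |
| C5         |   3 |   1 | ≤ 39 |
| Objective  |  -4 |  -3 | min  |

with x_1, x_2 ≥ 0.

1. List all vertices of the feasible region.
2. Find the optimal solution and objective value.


1. (0, 0), (10.6, 0), (10, 1), (0, 4.333)
2. x_1 = 10, x_2 = 1, z = -43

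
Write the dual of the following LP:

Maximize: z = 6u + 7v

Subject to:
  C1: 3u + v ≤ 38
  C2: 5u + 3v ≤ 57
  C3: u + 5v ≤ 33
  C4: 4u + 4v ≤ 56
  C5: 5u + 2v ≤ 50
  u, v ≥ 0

Primal max cᵀx s.t. Ax ≤ b, x ≥ 0  →  Dual min bᵀy s.t. Aᵀy ≥ c, y ≥ 0.

Minimize: z = 38y1 + 57y2 + 33y3 + 56y4 + 50y5

Subject to:
  3y1 + 5y2 + y3 + 4y4 + 5y5 ≥ 6
  y1 + 3y2 + 5y3 + 4y4 + 2y5 ≥ 7
  y1, y2, y3, y4, y5 ≥ 0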